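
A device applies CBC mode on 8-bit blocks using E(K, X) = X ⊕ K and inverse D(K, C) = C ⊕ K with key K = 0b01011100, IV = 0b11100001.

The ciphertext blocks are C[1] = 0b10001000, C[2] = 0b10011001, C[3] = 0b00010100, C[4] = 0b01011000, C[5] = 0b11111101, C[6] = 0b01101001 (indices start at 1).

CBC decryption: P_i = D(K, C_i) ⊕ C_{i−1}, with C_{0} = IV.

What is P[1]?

P[1] = 0b00110101

P[1]: D(K, 0b10001000) = 0b11010100; 0b11010100 ⊕ 0b11100001 = 0b00110101.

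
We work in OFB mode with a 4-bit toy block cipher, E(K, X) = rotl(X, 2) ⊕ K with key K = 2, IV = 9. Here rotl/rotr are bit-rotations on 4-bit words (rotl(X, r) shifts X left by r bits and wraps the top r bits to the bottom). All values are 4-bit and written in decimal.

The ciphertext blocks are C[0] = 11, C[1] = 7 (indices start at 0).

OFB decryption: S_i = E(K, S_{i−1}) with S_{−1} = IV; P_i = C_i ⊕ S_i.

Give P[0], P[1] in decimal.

P[0] = 15, P[1] = 4

P[0]: S = E(K, 9) = 4; 11 ⊕ 4 = 15.
P[1]: S = E(K, 4) = 3; 7 ⊕ 3 = 4.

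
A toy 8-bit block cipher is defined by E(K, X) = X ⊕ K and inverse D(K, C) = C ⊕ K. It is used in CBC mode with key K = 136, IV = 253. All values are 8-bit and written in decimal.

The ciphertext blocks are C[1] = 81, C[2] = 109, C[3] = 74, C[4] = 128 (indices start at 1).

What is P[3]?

CBC decryption: P_i = D(K, C_i) ⊕ C_{i−1}, with C_{0} = IV.
P[3]: D(K, 74) = 194; 194 ⊕ 109 = 175.

P[3] = 175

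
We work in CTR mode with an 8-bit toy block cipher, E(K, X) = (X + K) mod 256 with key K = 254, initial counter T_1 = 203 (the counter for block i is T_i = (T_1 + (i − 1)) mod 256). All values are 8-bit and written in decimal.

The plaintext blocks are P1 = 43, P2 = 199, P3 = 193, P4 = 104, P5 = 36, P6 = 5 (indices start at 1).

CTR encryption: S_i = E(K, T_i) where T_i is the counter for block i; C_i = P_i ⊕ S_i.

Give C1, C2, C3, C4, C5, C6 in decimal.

C1: T = 203, S = E(K, T) = 201; 43 ⊕ 201 = 226.
C2: T = 204, S = E(K, T) = 202; 199 ⊕ 202 = 13.
C3: T = 205, S = E(K, T) = 203; 193 ⊕ 203 = 10.
C4: T = 206, S = E(K, T) = 204; 104 ⊕ 204 = 164.
C5: T = 207, S = E(K, T) = 205; 36 ⊕ 205 = 233.
C6: T = 208, S = E(K, T) = 206; 5 ⊕ 206 = 203.

C1 = 226, C2 = 13, C3 = 10, C4 = 164, C5 = 233, C6 = 203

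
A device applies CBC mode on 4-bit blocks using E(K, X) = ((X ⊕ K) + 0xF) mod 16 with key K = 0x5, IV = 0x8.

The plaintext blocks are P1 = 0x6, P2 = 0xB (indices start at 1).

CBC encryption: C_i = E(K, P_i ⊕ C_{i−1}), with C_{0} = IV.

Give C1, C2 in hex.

C1 = 0xA, C2 = 0x3

C1: P1 ⊕ 0x8 = 0xE; E(K, 0xE) = 0xA.
C2: P2 ⊕ 0xA = 0x1; E(K, 0x1) = 0x3.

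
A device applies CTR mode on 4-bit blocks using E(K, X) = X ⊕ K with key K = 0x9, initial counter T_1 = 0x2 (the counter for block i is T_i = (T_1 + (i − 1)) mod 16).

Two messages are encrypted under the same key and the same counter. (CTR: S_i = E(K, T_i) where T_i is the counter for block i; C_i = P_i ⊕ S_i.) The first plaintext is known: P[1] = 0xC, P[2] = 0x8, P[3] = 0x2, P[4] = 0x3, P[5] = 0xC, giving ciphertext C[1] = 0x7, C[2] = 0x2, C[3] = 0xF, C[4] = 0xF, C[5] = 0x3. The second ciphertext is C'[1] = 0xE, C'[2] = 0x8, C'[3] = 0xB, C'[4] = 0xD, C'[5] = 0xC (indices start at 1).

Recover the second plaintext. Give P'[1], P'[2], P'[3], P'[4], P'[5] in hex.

P'[1] = 0x5, P'[2] = 0x2, P'[3] = 0x6, P'[4] = 0x1, P'[5] = 0x3

In CTR with a reused counter, both messages share the same keystream S_i, so C_i ⊕ C'_i = P_i ⊕ P'_i and thus P'_i = P_i ⊕ C_i ⊕ C'_i.
P'[1]: 0xC ⊕ 0x7 ⊕ 0xE = 0x5.
P'[2]: 0x8 ⊕ 0x2 ⊕ 0x8 = 0x2.
P'[3]: 0x2 ⊕ 0xF ⊕ 0xB = 0x6.
P'[4]: 0x3 ⊕ 0xF ⊕ 0xD = 0x1.
P'[5]: 0xC ⊕ 0x3 ⊕ 0xC = 0x3.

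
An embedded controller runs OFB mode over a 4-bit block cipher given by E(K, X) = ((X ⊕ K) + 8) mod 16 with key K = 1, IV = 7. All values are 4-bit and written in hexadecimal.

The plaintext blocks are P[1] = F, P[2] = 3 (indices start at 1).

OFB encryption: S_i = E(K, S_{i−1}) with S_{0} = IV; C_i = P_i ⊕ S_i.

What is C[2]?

C[1]: S = E(K, 7) = E; F ⊕ E = 1.
C[2]: S = E(K, E) = 7; 3 ⊕ 7 = 4.

C[2] = 4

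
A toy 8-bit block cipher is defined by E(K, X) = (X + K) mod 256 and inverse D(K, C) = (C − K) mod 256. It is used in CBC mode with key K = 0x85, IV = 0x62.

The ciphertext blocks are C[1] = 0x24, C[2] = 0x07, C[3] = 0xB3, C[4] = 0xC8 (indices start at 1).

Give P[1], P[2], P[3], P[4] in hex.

CBC decryption: P_i = D(K, C_i) ⊕ C_{i−1}, with C_{0} = IV.
P[1]: D(K, 0x24) = 0x9F; 0x9F ⊕ 0x62 = 0xFD.
P[2]: D(K, 0x07) = 0x82; 0x82 ⊕ 0x24 = 0xA6.
P[3]: D(K, 0xB3) = 0x2E; 0x2E ⊕ 0x07 = 0x29.
P[4]: D(K, 0xC8) = 0x43; 0x43 ⊕ 0xB3 = 0xF0.

P[1] = 0xFD, P[2] = 0xA6, P[3] = 0x29, P[4] = 0xF0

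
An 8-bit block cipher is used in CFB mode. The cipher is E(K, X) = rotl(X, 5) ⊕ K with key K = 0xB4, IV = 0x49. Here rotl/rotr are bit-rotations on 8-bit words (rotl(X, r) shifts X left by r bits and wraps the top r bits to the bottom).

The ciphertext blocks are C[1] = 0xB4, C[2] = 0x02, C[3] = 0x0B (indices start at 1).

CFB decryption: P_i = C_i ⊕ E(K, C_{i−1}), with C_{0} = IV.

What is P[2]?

P[2]: E(K, 0xB4) = 0x22; 0x02 ⊕ 0x22 = 0x20.

P[2] = 0x20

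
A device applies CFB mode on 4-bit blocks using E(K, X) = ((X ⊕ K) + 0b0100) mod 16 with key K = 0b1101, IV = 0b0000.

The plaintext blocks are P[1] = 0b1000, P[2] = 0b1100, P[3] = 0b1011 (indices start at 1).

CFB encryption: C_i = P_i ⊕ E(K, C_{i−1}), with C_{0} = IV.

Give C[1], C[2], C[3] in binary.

C[1]: E(K, 0b0000) = 0b0001; 0b1000 ⊕ 0b0001 = 0b1001.
C[2]: E(K, 0b1001) = 0b1000; 0b1100 ⊕ 0b1000 = 0b0100.
C[3]: E(K, 0b0100) = 0b1101; 0b1011 ⊕ 0b1101 = 0b0110.

C[1] = 0b1001, C[2] = 0b0100, C[3] = 0b0110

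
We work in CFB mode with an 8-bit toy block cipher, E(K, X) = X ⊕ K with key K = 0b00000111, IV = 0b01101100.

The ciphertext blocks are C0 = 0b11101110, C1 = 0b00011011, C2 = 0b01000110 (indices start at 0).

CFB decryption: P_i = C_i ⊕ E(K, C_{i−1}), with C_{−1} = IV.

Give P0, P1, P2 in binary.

P0: E(K, 0b01101100) = 0b01101011; 0b11101110 ⊕ 0b01101011 = 0b10000101.
P1: E(K, 0b11101110) = 0b11101001; 0b00011011 ⊕ 0b11101001 = 0b11110010.
P2: E(K, 0b00011011) = 0b00011100; 0b01000110 ⊕ 0b00011100 = 0b01011010.

P0 = 0b10000101, P1 = 0b11110010, P2 = 0b01011010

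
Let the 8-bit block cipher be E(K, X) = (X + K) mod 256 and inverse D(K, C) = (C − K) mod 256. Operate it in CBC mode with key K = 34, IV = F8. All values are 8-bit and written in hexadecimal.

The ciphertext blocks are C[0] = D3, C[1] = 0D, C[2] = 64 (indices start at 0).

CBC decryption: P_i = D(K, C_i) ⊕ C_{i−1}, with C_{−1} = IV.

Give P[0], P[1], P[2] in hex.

P[0] = 67, P[1] = 0A, P[2] = 3D

P[0]: D(K, D3) = 9F; 9F ⊕ F8 = 67.
P[1]: D(K, 0D) = D9; D9 ⊕ D3 = 0A.
P[2]: D(K, 64) = 30; 30 ⊕ 0D = 3D.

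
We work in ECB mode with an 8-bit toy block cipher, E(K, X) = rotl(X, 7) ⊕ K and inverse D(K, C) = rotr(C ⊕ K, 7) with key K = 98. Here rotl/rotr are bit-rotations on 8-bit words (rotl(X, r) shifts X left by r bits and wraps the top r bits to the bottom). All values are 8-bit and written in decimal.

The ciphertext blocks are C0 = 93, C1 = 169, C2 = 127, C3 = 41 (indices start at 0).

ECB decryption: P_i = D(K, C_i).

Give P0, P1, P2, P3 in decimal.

P0: D(K, 93) = 126.
P1: D(K, 169) = 151.
P2: D(K, 127) = 58.
P3: D(K, 41) = 150.

P0 = 126, P1 = 151, P2 = 58, P3 = 150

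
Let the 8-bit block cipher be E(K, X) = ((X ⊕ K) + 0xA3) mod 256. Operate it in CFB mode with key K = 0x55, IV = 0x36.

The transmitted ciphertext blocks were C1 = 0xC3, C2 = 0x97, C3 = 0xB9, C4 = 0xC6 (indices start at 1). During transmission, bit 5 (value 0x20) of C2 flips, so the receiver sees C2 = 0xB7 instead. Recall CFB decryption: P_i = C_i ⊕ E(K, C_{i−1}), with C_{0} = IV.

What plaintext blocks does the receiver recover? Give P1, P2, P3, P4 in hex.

Only C2 changed, to 0xB7. In CFB, a change in C_i flips the same bit in P_i and garbles P_{i+1}. Decrypting the received ciphertext:
P1: E(K, 0x36) = 0x06; 0xC3 ⊕ 0x06 = 0xC5.
P2: E(K, 0xC3) = 0x39; 0xB7 ⊕ 0x39 = 0x8E.
P3: E(K, 0xB7) = 0x85; 0xB9 ⊕ 0x85 = 0x3C.
P4: E(K, 0xB9) = 0x8F; 0xC6 ⊕ 0x8F = 0x49.
Blocks that differ from the original plaintext: P2, P3.

P1 = 0xC5, P2 = 0x8E, P3 = 0x3C, P4 = 0x49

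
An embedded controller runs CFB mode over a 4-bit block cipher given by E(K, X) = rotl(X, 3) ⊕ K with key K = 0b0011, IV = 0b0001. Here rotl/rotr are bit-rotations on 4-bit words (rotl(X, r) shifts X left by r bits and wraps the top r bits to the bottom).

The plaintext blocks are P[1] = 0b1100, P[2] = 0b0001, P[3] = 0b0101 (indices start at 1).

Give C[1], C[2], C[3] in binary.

C[1] = 0b0111, C[2] = 0b1001, C[3] = 0b1010

CFB encryption: C_i = P_i ⊕ E(K, C_{i−1}), with C_{0} = IV.
C[1]: E(K, 0b0001) = 0b1011; 0b1100 ⊕ 0b1011 = 0b0111.
C[2]: E(K, 0b0111) = 0b1000; 0b0001 ⊕ 0b1000 = 0b1001.
C[3]: E(K, 0b1001) = 0b1111; 0b0101 ⊕ 0b1111 = 0b1010.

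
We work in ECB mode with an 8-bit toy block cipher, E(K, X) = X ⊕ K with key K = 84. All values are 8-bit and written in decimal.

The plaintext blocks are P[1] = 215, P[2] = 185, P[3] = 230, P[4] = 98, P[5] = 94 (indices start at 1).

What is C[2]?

C[2] = 237

ECB encryption: C_i = E(K, P_i).
C[2]: E(K, 185) = 237.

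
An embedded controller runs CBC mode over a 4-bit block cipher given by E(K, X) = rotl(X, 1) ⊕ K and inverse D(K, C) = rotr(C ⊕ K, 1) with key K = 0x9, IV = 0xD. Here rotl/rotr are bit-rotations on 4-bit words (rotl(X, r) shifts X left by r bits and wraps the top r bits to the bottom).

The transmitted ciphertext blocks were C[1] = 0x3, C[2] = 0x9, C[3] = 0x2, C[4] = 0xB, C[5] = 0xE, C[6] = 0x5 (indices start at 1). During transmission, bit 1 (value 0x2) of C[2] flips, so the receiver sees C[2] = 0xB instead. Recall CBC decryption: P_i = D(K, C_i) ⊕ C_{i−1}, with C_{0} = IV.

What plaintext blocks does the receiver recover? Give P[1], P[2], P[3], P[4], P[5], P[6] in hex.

P[1] = 0x8, P[2] = 0x2, P[3] = 0x6, P[4] = 0x3, P[5] = 0x0, P[6] = 0x8

Only C[2] changed, to 0xB. In CBC, a change in C_i garbles P_i and flips the same bit in P_{i+1}. Decrypting the received ciphertext:
P[1]: D(K, 0x3) = 0x5; 0x5 ⊕ 0xD = 0x8.
P[2]: D(K, 0xB) = 0x1; 0x1 ⊕ 0x3 = 0x2.
P[3]: D(K, 0x2) = 0xD; 0xD ⊕ 0xB = 0x6.
P[4]: D(K, 0xB) = 0x1; 0x1 ⊕ 0x2 = 0x3.
P[5]: D(K, 0xE) = 0xB; 0xB ⊕ 0xB = 0x0.
P[6]: D(K, 0x5) = 0x6; 0x6 ⊕ 0xE = 0x8.
Blocks that differ from the original plaintext: P[2], P[3].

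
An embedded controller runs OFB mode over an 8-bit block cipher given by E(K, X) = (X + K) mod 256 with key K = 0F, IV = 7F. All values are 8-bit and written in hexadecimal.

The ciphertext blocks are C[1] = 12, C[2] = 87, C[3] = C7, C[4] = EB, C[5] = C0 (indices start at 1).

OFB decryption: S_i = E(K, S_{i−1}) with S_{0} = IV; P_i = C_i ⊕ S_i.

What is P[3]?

P[1]: S = E(K, 7F) = 8E; 12 ⊕ 8E = 9C.
P[2]: S = E(K, 8E) = 9D; 87 ⊕ 9D = 1A.
P[3]: S = E(K, 9D) = AC; C7 ⊕ AC = 6B.

P[3] = 6B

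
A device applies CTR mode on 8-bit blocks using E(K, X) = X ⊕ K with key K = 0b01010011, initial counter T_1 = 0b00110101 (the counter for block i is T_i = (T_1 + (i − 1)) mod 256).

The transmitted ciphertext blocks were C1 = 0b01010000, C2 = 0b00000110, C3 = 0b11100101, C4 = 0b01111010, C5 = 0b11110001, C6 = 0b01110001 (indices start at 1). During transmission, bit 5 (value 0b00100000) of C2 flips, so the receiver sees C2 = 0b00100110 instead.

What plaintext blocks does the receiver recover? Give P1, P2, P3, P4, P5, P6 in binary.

P1 = 0b00110110, P2 = 0b01000011, P3 = 0b10000001, P4 = 0b00010001, P5 = 0b10011011, P6 = 0b00011000

CTR decryption: S_i = E(K, T_i) where T_i is the counter for block i; P_i = C_i ⊕ S_i.
Only C2 changed, to 0b00100110. In CTR, a change in C_i flips the same bit in P_i only; the keystream is unaffected. Decrypting the received ciphertext:
P1: T = 0b00110101, S = E(K, T) = 0b01100110; 0b01010000 ⊕ 0b01100110 = 0b00110110.
P2: T = 0b00110110, S = E(K, T) = 0b01100101; 0b00100110 ⊕ 0b01100101 = 0b01000011.
P3: T = 0b00110111, S = E(K, T) = 0b01100100; 0b11100101 ⊕ 0b01100100 = 0b10000001.
P4: T = 0b00111000, S = E(K, T) = 0b01101011; 0b01111010 ⊕ 0b01101011 = 0b00010001.
P5: T = 0b00111001, S = E(K, T) = 0b01101010; 0b11110001 ⊕ 0b01101010 = 0b10011011.
P6: T = 0b00111010, S = E(K, T) = 0b01101001; 0b01110001 ⊕ 0b01101001 = 0b00011000.
Blocks that differ from the original plaintext: P2.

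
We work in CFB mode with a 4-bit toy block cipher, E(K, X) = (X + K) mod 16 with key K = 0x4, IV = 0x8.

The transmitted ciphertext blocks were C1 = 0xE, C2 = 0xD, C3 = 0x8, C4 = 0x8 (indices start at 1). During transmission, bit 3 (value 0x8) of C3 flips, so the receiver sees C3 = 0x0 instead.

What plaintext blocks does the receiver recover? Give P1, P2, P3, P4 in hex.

P1 = 0x2, P2 = 0xF, P3 = 0x1, P4 = 0xC

CFB decryption: P_i = C_i ⊕ E(K, C_{i−1}), with C_{0} = IV.
Only C3 changed, to 0x0. In CFB, a change in C_i flips the same bit in P_i and garbles P_{i+1}. Decrypting the received ciphertext:
P1: E(K, 0x8) = 0xC; 0xE ⊕ 0xC = 0x2.
P2: E(K, 0xE) = 0x2; 0xD ⊕ 0x2 = 0xF.
P3: E(K, 0xD) = 0x1; 0x0 ⊕ 0x1 = 0x1.
P4: E(K, 0x0) = 0x4; 0x8 ⊕ 0x4 = 0xC.
Blocks that differ from the original plaintext: P3, P4.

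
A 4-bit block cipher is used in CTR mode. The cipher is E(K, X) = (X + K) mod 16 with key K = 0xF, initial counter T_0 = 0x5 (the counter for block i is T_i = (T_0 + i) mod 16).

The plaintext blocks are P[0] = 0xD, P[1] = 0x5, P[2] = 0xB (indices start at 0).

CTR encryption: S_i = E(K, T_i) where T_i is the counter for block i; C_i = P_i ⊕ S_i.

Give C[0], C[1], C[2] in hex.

C[0] = 0x9, C[1] = 0x0, C[2] = 0xD

C[0]: T = 0x5, S = E(K, T) = 0x4; 0xD ⊕ 0x4 = 0x9.
C[1]: T = 0x6, S = E(K, T) = 0x5; 0x5 ⊕ 0x5 = 0x0.
C[2]: T = 0x7, S = E(K, T) = 0x6; 0xB ⊕ 0x6 = 0xD.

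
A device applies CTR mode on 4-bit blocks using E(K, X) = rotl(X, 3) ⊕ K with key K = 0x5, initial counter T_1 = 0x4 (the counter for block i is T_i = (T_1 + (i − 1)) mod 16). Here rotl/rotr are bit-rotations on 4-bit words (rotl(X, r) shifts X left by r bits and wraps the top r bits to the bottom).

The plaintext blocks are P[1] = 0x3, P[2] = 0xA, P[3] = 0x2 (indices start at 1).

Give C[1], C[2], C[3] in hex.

C[1] = 0x4, C[2] = 0x5, C[3] = 0x4

CTR encryption: S_i = E(K, T_i) where T_i is the counter for block i; C_i = P_i ⊕ S_i.
C[1]: T = 0x4, S = E(K, T) = 0x7; 0x3 ⊕ 0x7 = 0x4.
C[2]: T = 0x5, S = E(K, T) = 0xF; 0xA ⊕ 0xF = 0x5.
C[3]: T = 0x6, S = E(K, T) = 0x6; 0x2 ⊕ 0x6 = 0x4.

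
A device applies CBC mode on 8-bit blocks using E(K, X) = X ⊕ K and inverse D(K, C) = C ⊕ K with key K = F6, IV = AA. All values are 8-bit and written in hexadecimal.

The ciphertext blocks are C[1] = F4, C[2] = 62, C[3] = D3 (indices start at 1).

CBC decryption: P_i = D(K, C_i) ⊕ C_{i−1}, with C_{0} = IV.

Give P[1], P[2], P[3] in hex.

P[1]: D(K, F4) = 02; 02 ⊕ AA = A8.
P[2]: D(K, 62) = 94; 94 ⊕ F4 = 60.
P[3]: D(K, D3) = 25; 25 ⊕ 62 = 47.

P[1] = A8, P[2] = 60, P[3] = 47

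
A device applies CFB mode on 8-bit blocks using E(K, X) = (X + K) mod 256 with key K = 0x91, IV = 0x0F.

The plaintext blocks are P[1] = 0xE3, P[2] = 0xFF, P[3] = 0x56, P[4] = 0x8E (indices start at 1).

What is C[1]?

CFB encryption: C_i = P_i ⊕ E(K, C_{i−1}), with C_{0} = IV.
C[1]: E(K, 0x0F) = 0xA0; 0xE3 ⊕ 0xA0 = 0x43.

C[1] = 0x43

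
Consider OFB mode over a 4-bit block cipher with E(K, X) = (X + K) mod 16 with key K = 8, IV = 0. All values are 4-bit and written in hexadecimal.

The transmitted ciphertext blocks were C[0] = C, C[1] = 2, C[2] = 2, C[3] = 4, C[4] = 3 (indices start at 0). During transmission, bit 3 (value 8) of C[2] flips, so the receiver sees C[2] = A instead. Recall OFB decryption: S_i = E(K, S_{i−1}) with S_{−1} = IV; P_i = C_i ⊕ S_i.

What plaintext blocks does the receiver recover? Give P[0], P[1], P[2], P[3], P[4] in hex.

Only C[2] changed, to A. In OFB, a change in C_i flips the same bit in P_i only; the keystream is unaffected. Decrypting the received ciphertext:
P[0]: S = E(K, 0) = 8; C ⊕ 8 = 4.
P[1]: S = E(K, 8) = 0; 2 ⊕ 0 = 2.
P[2]: S = E(K, 0) = 8; A ⊕ 8 = 2.
P[3]: S = E(K, 8) = 0; 4 ⊕ 0 = 4.
P[4]: S = E(K, 0) = 8; 3 ⊕ 8 = B.
Blocks that differ from the original plaintext: P[2].

P[0] = 4, P[1] = 2, P[2] = 2, P[3] = 4, P[4] = B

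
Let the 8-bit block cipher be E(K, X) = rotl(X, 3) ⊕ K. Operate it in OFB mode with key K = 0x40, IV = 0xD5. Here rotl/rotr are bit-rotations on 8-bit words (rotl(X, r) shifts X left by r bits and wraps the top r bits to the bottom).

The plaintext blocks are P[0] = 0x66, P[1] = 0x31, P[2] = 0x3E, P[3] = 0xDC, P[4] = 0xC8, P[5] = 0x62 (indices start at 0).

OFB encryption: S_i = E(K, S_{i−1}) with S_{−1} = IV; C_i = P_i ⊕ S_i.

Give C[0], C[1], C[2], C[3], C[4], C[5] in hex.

C[0]: S = E(K, 0xD5) = 0xEE; 0x66 ⊕ 0xEE = 0x88.
C[1]: S = E(K, 0xEE) = 0x37; 0x31 ⊕ 0x37 = 0x06.
C[2]: S = E(K, 0x37) = 0xF9; 0x3E ⊕ 0xF9 = 0xC7.
C[3]: S = E(K, 0xF9) = 0x8F; 0xDC ⊕ 0x8F = 0x53.
C[4]: S = E(K, 0x8F) = 0x3C; 0xC8 ⊕ 0x3C = 0xF4.
C[5]: S = E(K, 0x3C) = 0xA1; 0x62 ⊕ 0xA1 = 0xC3.

C[0] = 0x88, C[1] = 0x06, C[2] = 0xC7, C[3] = 0x53, C[4] = 0xF4, C[5] = 0xC3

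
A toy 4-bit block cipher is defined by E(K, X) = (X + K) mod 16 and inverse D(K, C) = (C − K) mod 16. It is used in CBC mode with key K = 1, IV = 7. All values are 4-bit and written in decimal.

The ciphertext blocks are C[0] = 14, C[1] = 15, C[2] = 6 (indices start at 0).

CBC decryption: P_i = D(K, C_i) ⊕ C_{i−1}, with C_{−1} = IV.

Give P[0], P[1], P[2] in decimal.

P[0] = 10, P[1] = 0, P[2] = 10

P[0]: D(K, 14) = 13; 13 ⊕ 7 = 10.
P[1]: D(K, 15) = 14; 14 ⊕ 14 = 0.
P[2]: D(K, 6) = 5; 5 ⊕ 15 = 10.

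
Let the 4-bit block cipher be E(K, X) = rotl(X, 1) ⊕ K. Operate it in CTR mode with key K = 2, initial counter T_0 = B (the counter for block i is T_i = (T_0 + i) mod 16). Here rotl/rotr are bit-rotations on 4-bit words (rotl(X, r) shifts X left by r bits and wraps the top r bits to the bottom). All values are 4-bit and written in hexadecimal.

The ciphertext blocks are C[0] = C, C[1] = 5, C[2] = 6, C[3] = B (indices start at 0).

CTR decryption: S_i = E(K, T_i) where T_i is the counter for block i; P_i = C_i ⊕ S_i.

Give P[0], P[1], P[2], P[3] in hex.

P[0] = 9, P[1] = E, P[2] = F, P[3] = 4

P[0]: T = B, S = E(K, T) = 5; C ⊕ 5 = 9.
P[1]: T = C, S = E(K, T) = B; 5 ⊕ B = E.
P[2]: T = D, S = E(K, T) = 9; 6 ⊕ 9 = F.
P[3]: T = E, S = E(K, T) = F; B ⊕ F = 4.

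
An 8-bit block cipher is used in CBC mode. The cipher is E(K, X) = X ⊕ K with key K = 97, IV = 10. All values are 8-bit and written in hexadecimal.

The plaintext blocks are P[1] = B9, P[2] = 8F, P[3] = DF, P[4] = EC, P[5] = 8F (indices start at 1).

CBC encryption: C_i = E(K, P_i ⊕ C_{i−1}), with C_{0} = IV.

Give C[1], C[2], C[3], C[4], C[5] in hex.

C[1] = 3E, C[2] = 26, C[3] = 6E, C[4] = 15, C[5] = 0D

C[1]: P[1] ⊕ 10 = A9; E(K, A9) = 3E.
C[2]: P[2] ⊕ 3E = B1; E(K, B1) = 26.
C[3]: P[3] ⊕ 26 = F9; E(K, F9) = 6E.
C[4]: P[4] ⊕ 6E = 82; E(K, 82) = 15.
C[5]: P[5] ⊕ 15 = 9A; E(K, 9A) = 0D.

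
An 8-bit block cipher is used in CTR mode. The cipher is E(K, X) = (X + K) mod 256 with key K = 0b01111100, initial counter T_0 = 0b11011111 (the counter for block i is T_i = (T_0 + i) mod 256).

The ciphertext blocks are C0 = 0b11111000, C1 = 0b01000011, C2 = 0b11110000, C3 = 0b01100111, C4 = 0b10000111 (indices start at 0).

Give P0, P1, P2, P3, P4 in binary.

P0 = 0b10100011, P1 = 0b00011111, P2 = 0b10101101, P3 = 0b00111001, P4 = 0b11011000

CTR decryption: S_i = E(K, T_i) where T_i is the counter for block i; P_i = C_i ⊕ S_i.
P0: T = 0b11011111, S = E(K, T) = 0b01011011; 0b11111000 ⊕ 0b01011011 = 0b10100011.
P1: T = 0b11100000, S = E(K, T) = 0b01011100; 0b01000011 ⊕ 0b01011100 = 0b00011111.
P2: T = 0b11100001, S = E(K, T) = 0b01011101; 0b11110000 ⊕ 0b01011101 = 0b10101101.
P3: T = 0b11100010, S = E(K, T) = 0b01011110; 0b01100111 ⊕ 0b01011110 = 0b00111001.
P4: T = 0b11100011, S = E(K, T) = 0b01011111; 0b10000111 ⊕ 0b01011111 = 0b11011000.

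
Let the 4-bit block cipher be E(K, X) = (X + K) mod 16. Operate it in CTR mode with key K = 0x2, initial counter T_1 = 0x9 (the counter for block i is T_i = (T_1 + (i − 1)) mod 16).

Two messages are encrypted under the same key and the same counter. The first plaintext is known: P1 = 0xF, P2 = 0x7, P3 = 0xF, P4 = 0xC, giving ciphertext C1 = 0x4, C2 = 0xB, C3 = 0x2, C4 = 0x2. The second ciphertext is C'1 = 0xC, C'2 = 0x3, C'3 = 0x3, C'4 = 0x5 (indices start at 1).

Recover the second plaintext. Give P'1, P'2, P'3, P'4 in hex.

In CTR with a reused counter, both messages share the same keystream S_i, so C_i ⊕ C'_i = P_i ⊕ P'_i and thus P'_i = P_i ⊕ C_i ⊕ C'_i.
P'1: 0xF ⊕ 0x4 ⊕ 0xC = 0x7.
P'2: 0x7 ⊕ 0xB ⊕ 0x3 = 0xF.
P'3: 0xF ⊕ 0x2 ⊕ 0x3 = 0xE.
P'4: 0xC ⊕ 0x2 ⊕ 0x5 = 0xB.

P'1 = 0x7, P'2 = 0xF, P'3 = 0xE, P'4 = 0xB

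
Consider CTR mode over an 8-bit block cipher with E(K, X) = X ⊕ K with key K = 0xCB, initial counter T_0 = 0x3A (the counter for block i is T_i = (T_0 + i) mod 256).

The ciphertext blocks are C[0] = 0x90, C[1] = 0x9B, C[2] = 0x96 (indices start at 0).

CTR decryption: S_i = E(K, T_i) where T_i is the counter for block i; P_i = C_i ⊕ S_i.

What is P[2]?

P[2] = 0x61

P[2]: T = 0x3C, S = E(K, T) = 0xF7; 0x96 ⊕ 0xF7 = 0x61.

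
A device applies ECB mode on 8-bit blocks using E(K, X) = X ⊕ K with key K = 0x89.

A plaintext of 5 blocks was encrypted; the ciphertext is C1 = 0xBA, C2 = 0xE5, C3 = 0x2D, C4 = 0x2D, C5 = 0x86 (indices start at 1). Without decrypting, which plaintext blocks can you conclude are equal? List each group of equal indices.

P3 = P4

ECB encrypts each block independently with the same key, so equal ciphertext blocks imply equal plaintext blocks.
C3 = C4 = 0x2D, so P3 = P4.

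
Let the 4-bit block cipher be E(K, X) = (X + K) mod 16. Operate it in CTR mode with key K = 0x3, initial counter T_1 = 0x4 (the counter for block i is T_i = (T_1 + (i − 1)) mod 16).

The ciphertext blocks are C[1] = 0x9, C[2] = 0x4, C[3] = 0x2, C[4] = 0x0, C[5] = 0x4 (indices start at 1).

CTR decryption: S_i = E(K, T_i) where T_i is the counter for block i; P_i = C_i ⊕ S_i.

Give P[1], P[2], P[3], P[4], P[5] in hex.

P[1]: T = 0x4, S = E(K, T) = 0x7; 0x9 ⊕ 0x7 = 0xE.
P[2]: T = 0x5, S = E(K, T) = 0x8; 0x4 ⊕ 0x8 = 0xC.
P[3]: T = 0x6, S = E(K, T) = 0x9; 0x2 ⊕ 0x9 = 0xB.
P[4]: T = 0x7, S = E(K, T) = 0xA; 0x0 ⊕ 0xA = 0xA.
P[5]: T = 0x8, S = E(K, T) = 0xB; 0x4 ⊕ 0xB = 0xF.

P[1] = 0xE, P[2] = 0xC, P[3] = 0xB, P[4] = 0xA, P[5] = 0xF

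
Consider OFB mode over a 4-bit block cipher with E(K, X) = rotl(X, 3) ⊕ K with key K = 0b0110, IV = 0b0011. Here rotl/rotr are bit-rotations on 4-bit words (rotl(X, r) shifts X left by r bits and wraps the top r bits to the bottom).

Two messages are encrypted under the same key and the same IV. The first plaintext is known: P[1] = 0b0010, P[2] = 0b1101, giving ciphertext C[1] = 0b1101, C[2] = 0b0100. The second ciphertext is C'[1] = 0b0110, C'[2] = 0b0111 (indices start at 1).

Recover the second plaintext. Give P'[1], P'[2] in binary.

In OFB with a reused IV, both messages share the same keystream S_i, so C_i ⊕ C'_i = P_i ⊕ P'_i and thus P'_i = P_i ⊕ C_i ⊕ C'_i.
P'[1]: 0b0010 ⊕ 0b1101 ⊕ 0b0110 = 0b1001.
P'[2]: 0b1101 ⊕ 0b0100 ⊕ 0b0111 = 0b1110.

P'[1] = 0b1001, P'[2] = 0b1110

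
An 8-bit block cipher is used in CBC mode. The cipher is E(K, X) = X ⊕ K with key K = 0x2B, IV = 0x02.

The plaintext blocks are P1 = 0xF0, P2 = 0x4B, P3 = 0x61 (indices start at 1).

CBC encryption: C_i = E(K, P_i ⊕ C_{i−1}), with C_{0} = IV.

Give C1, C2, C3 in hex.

C1: P1 ⊕ 0x02 = 0xF2; E(K, 0xF2) = 0xD9.
C2: P2 ⊕ 0xD9 = 0x92; E(K, 0x92) = 0xB9.
C3: P3 ⊕ 0xB9 = 0xD8; E(K, 0xD8) = 0xF3.

C1 = 0xD9, C2 = 0xB9, C3 = 0xF3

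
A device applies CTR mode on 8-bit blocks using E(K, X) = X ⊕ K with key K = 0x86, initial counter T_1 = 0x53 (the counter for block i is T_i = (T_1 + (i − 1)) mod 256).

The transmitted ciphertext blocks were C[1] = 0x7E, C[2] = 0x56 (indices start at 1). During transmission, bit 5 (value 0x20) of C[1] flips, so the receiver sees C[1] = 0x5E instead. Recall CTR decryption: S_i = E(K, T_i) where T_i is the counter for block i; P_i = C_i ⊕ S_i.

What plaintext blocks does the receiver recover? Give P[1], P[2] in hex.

P[1] = 0x8B, P[2] = 0x84

Only C[1] changed, to 0x5E. In CTR, a change in C_i flips the same bit in P_i only; the keystream is unaffected. Decrypting the received ciphertext:
P[1]: T = 0x53, S = E(K, T) = 0xD5; 0x5E ⊕ 0xD5 = 0x8B.
P[2]: T = 0x54, S = E(K, T) = 0xD2; 0x56 ⊕ 0xD2 = 0x84.
Blocks that differ from the original plaintext: P[1].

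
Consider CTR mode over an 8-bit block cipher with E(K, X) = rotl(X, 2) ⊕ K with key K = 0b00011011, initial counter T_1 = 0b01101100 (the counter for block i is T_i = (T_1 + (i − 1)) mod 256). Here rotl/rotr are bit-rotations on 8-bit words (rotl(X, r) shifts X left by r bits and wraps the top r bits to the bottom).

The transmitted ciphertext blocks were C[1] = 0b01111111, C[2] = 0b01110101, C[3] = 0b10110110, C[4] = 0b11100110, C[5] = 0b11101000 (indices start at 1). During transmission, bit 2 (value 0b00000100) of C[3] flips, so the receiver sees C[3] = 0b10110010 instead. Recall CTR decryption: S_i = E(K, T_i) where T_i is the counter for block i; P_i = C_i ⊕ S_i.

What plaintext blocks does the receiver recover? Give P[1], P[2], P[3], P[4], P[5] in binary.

P[1] = 0b11010101, P[2] = 0b11011011, P[3] = 0b00010000, P[4] = 0b01000000, P[5] = 0b00110010

Only C[3] changed, to 0b10110010. In CTR, a change in C_i flips the same bit in P_i only; the keystream is unaffected. Decrypting the received ciphertext:
P[1]: T = 0b01101100, S = E(K, T) = 0b10101010; 0b01111111 ⊕ 0b10101010 = 0b11010101.
P[2]: T = 0b01101101, S = E(K, T) = 0b10101110; 0b01110101 ⊕ 0b10101110 = 0b11011011.
P[3]: T = 0b01101110, S = E(K, T) = 0b10100010; 0b10110010 ⊕ 0b10100010 = 0b00010000.
P[4]: T = 0b01101111, S = E(K, T) = 0b10100110; 0b11100110 ⊕ 0b10100110 = 0b01000000.
P[5]: T = 0b01110000, S = E(K, T) = 0b11011010; 0b11101000 ⊕ 0b11011010 = 0b00110010.
Blocks that differ from the original plaintext: P[3].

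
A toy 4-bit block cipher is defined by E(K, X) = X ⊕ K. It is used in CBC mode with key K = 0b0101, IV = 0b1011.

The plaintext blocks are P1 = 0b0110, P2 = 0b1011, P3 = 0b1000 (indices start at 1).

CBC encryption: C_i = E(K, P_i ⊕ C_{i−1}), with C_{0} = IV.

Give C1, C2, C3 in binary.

C1 = 0b1000, C2 = 0b0110, C3 = 0b1011

C1: P1 ⊕ 0b1011 = 0b1101; E(K, 0b1101) = 0b1000.
C2: P2 ⊕ 0b1000 = 0b0011; E(K, 0b0011) = 0b0110.
C3: P3 ⊕ 0b0110 = 0b1110; E(K, 0b1110) = 0b1011.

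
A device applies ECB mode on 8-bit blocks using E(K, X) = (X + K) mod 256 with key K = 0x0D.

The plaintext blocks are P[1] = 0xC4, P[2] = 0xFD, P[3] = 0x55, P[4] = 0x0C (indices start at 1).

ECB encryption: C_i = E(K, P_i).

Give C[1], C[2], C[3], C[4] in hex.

C[1]: E(K, 0xC4) = 0xD1.
C[2]: E(K, 0xFD) = 0x0A.
C[3]: E(K, 0x55) = 0x62.
C[4]: E(K, 0x0C) = 0x19.

C[1] = 0xD1, C[2] = 0x0A, C[3] = 0x62, C[4] = 0x19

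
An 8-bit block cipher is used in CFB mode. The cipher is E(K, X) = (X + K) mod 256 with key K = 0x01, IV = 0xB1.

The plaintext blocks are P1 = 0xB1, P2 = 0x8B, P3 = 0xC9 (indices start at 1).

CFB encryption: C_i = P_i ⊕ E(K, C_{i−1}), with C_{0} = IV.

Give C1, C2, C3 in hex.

C1: E(K, 0xB1) = 0xB2; 0xB1 ⊕ 0xB2 = 0x03.
C2: E(K, 0x03) = 0x04; 0x8B ⊕ 0x04 = 0x8F.
C3: E(K, 0x8F) = 0x90; 0xC9 ⊕ 0x90 = 0x59.

C1 = 0x03, C2 = 0x8F, C3 = 0x59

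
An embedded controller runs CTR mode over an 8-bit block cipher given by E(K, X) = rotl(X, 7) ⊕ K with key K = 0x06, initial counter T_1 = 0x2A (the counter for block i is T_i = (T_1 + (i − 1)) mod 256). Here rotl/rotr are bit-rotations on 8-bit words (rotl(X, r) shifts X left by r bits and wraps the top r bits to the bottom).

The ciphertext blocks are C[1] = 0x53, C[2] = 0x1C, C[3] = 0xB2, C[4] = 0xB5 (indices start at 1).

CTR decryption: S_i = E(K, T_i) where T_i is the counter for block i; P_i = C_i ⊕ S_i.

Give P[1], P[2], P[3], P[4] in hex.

P[1] = 0x40, P[2] = 0x8F, P[3] = 0xA2, P[4] = 0x25

P[1]: T = 0x2A, S = E(K, T) = 0x13; 0x53 ⊕ 0x13 = 0x40.
P[2]: T = 0x2B, S = E(K, T) = 0x93; 0x1C ⊕ 0x93 = 0x8F.
P[3]: T = 0x2C, S = E(K, T) = 0x10; 0xB2 ⊕ 0x10 = 0xA2.
P[4]: T = 0x2D, S = E(K, T) = 0x90; 0xB5 ⊕ 0x90 = 0x25.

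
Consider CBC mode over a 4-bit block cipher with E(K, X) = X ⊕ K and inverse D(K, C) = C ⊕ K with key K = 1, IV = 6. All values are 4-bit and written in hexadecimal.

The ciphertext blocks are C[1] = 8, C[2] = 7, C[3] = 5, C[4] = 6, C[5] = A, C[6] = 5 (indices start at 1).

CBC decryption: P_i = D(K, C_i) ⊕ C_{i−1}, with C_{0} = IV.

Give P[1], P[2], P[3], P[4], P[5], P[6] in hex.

P[1] = F, P[2] = E, P[3] = 3, P[4] = 2, P[5] = D, P[6] = E

P[1]: D(K, 8) = 9; 9 ⊕ 6 = F.
P[2]: D(K, 7) = 6; 6 ⊕ 8 = E.
P[3]: D(K, 5) = 4; 4 ⊕ 7 = 3.
P[4]: D(K, 6) = 7; 7 ⊕ 5 = 2.
P[5]: D(K, A) = B; B ⊕ 6 = D.
P[6]: D(K, 5) = 4; 4 ⊕ A = E.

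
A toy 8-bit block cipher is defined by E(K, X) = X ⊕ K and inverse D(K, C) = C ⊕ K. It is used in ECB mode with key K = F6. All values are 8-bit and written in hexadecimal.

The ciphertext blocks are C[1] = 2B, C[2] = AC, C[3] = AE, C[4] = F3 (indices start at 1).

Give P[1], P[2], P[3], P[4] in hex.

ECB decryption: P_i = D(K, C_i).
P[1]: D(K, 2B) = DD.
P[2]: D(K, AC) = 5A.
P[3]: D(K, AE) = 58.
P[4]: D(K, F3) = 05.

P[1] = DD, P[2] = 5A, P[3] = 58, P[4] = 05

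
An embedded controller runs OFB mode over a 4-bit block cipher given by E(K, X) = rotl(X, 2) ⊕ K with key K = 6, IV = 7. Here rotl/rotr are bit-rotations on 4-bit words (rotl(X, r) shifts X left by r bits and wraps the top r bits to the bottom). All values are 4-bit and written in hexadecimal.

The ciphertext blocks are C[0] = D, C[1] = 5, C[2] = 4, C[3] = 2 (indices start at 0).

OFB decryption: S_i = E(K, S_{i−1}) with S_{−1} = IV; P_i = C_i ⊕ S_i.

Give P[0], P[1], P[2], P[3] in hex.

P[0] = 6, P[1] = D, P[2] = 0, P[3] = 5

P[0]: S = E(K, 7) = B; D ⊕ B = 6.
P[1]: S = E(K, B) = 8; 5 ⊕ 8 = D.
P[2]: S = E(K, 8) = 4; 4 ⊕ 4 = 0.
P[3]: S = E(K, 4) = 7; 2 ⊕ 7 = 5.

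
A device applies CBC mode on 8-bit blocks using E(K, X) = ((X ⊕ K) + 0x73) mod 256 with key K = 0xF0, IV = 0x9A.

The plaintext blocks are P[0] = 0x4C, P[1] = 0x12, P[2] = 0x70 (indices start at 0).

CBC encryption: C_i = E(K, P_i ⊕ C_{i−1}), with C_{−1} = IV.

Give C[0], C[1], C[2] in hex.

C[0]: P[0] ⊕ 0x9A = 0xD6; E(K, 0xD6) = 0x99.
C[1]: P[1] ⊕ 0x99 = 0x8B; E(K, 0x8B) = 0xEE.
C[2]: P[2] ⊕ 0xEE = 0x9E; E(K, 0x9E) = 0xE1.

C[0] = 0x99, C[1] = 0xEE, C[2] = 0xE1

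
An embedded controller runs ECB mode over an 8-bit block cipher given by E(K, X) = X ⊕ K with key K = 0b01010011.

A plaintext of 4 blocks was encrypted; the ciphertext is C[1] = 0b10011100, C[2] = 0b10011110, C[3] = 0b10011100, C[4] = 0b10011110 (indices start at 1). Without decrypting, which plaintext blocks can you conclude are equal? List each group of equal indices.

ECB encrypts each block independently with the same key, so equal ciphertext blocks imply equal plaintext blocks.
C[1] = C[3] = 0b10011100, so P[1] = P[3].
C[2] = C[4] = 0b10011110, so P[2] = P[4].

P[1] = P[3]; P[2] = P[4]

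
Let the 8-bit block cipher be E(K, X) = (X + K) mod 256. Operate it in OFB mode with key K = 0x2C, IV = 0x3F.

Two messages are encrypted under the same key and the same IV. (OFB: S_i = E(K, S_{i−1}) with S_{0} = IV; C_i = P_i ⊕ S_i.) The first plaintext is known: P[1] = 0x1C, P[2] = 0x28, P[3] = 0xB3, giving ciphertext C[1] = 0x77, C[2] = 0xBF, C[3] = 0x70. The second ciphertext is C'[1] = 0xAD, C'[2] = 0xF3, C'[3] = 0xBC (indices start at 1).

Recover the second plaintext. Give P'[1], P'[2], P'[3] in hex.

P'[1] = 0xC6, P'[2] = 0x64, P'[3] = 0x7F

In OFB with a reused IV, both messages share the same keystream S_i, so C_i ⊕ C'_i = P_i ⊕ P'_i and thus P'_i = P_i ⊕ C_i ⊕ C'_i.
P'[1]: 0x1C ⊕ 0x77 ⊕ 0xAD = 0xC6.
P'[2]: 0x28 ⊕ 0xBF ⊕ 0xF3 = 0x64.
P'[3]: 0xB3 ⊕ 0x70 ⊕ 0xBC = 0x7F.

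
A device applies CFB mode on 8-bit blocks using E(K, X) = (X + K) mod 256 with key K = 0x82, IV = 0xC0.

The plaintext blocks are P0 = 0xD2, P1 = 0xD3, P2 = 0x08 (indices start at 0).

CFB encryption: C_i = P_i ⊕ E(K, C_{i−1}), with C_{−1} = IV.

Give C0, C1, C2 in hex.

C0: E(K, 0xC0) = 0x42; 0xD2 ⊕ 0x42 = 0x90.
C1: E(K, 0x90) = 0x12; 0xD3 ⊕ 0x12 = 0xC1.
C2: E(K, 0xC1) = 0x43; 0x08 ⊕ 0x43 = 0x4B.

C0 = 0x90, C1 = 0xC1, C2 = 0x4B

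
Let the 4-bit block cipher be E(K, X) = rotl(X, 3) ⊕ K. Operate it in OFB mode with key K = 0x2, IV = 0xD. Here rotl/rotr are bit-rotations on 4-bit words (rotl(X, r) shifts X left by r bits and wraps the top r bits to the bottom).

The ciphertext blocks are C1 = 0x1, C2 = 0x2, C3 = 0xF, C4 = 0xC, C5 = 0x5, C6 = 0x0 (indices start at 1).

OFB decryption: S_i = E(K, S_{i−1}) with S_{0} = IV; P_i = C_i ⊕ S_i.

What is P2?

P2 = 0x6

P1: S = E(K, 0xD) = 0xC; 0x1 ⊕ 0xC = 0xD.
P2: S = E(K, 0xC) = 0x4; 0x2 ⊕ 0x4 = 0x6.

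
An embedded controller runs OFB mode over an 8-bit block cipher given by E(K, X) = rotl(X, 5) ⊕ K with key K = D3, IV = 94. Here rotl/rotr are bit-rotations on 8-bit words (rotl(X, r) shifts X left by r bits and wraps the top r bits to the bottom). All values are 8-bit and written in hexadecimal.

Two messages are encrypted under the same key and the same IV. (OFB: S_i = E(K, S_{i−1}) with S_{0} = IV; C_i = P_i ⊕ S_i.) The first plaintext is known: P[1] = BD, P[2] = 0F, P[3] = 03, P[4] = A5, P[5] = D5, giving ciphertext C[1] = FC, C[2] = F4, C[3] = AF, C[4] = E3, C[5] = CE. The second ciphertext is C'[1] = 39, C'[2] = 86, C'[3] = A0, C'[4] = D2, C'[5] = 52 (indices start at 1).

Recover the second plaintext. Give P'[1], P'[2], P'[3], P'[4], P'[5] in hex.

P'[1] = 78, P'[2] = 7D, P'[3] = 0C, P'[4] = 94, P'[5] = 49

In OFB with a reused IV, both messages share the same keystream S_i, so C_i ⊕ C'_i = P_i ⊕ P'_i and thus P'_i = P_i ⊕ C_i ⊕ C'_i.
P'[1]: BD ⊕ FC ⊕ 39 = 78.
P'[2]: 0F ⊕ F4 ⊕ 86 = 7D.
P'[3]: 03 ⊕ AF ⊕ A0 = 0C.
P'[4]: A5 ⊕ E3 ⊕ D2 = 94.
P'[5]: D5 ⊕ CE ⊕ 52 = 49.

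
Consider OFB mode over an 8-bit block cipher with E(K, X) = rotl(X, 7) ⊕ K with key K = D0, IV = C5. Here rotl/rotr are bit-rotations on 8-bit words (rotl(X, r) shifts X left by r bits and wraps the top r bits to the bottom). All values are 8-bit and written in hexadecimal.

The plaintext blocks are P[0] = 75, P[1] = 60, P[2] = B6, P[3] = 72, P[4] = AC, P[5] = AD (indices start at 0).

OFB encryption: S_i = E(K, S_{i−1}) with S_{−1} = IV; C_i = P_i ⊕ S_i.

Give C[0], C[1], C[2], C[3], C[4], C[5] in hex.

C[0]: S = E(K, C5) = 32; 75 ⊕ 32 = 47.
C[1]: S = E(K, 32) = C9; 60 ⊕ C9 = A9.
C[2]: S = E(K, C9) = 34; B6 ⊕ 34 = 82.
C[3]: S = E(K, 34) = CA; 72 ⊕ CA = B8.
C[4]: S = E(K, CA) = B5; AC ⊕ B5 = 19.
C[5]: S = E(K, B5) = 0A; AD ⊕ 0A = A7.

C[0] = 47, C[1] = A9, C[2] = 82, C[3] = B8, C[4] = 19, C[5] = A7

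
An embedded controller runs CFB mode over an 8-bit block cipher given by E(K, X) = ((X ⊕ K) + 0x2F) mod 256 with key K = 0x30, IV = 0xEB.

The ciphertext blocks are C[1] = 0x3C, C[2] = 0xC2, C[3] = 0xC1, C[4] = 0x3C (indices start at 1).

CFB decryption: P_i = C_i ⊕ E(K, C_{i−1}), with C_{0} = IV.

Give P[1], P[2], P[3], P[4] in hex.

P[1] = 0x36, P[2] = 0xF9, P[3] = 0xE0, P[4] = 0x1C

P[1]: E(K, 0xEB) = 0x0A; 0x3C ⊕ 0x0A = 0x36.
P[2]: E(K, 0x3C) = 0x3B; 0xC2 ⊕ 0x3B = 0xF9.
P[3]: E(K, 0xC2) = 0x21; 0xC1 ⊕ 0x21 = 0xE0.
P[4]: E(K, 0xC1) = 0x20; 0x3C ⊕ 0x20 = 0x1C.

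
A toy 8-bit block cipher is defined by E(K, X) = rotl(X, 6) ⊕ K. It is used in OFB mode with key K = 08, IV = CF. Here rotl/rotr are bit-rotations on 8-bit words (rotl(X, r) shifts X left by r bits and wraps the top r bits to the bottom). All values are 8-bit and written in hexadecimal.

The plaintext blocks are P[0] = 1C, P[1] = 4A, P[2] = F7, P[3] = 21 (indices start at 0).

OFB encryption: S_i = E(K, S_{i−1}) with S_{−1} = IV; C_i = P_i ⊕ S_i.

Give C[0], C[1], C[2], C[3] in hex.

C[0]: S = E(K, CF) = FB; 1C ⊕ FB = E7.
C[1]: S = E(K, FB) = F6; 4A ⊕ F6 = BC.
C[2]: S = E(K, F6) = B5; F7 ⊕ B5 = 42.
C[3]: S = E(K, B5) = 65; 21 ⊕ 65 = 44.

C[0] = E7, C[1] = BC, C[2] = 42, C[3] = 44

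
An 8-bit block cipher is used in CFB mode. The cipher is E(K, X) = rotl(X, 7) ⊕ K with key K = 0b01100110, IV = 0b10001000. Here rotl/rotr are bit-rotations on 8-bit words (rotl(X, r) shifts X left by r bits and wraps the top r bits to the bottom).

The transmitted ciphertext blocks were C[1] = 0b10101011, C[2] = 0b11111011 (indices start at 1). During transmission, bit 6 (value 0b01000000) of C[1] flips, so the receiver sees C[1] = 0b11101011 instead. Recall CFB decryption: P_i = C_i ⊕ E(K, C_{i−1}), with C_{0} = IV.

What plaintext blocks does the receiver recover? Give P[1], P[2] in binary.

P[1] = 0b11001001, P[2] = 0b01101000

Only C[1] changed, to 0b11101011. In CFB, a change in C_i flips the same bit in P_i and garbles P_{i+1}. Decrypting the received ciphertext:
P[1]: E(K, 0b10001000) = 0b00100010; 0b11101011 ⊕ 0b00100010 = 0b11001001.
P[2]: E(K, 0b11101011) = 0b10010011; 0b11111011 ⊕ 0b10010011 = 0b01101000.
Blocks that differ from the original plaintext: P[1], P[2].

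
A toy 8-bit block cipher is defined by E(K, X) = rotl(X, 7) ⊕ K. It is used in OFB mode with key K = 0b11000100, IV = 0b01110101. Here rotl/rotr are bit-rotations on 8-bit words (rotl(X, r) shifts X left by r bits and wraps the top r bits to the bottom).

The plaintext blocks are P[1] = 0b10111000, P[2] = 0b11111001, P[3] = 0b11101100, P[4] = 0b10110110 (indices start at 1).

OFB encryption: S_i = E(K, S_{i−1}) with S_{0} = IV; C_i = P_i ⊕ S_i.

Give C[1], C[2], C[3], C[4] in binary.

C[1] = 0b11000110, C[2] = 0b00000010, C[3] = 0b11010101, C[4] = 0b11101110

C[1]: S = E(K, 0b01110101) = 0b01111110; 0b10111000 ⊕ 0b01111110 = 0b11000110.
C[2]: S = E(K, 0b01111110) = 0b11111011; 0b11111001 ⊕ 0b11111011 = 0b00000010.
C[3]: S = E(K, 0b11111011) = 0b00111001; 0b11101100 ⊕ 0b00111001 = 0b11010101.
C[4]: S = E(K, 0b00111001) = 0b01011000; 0b10110110 ⊕ 0b01011000 = 0b11101110.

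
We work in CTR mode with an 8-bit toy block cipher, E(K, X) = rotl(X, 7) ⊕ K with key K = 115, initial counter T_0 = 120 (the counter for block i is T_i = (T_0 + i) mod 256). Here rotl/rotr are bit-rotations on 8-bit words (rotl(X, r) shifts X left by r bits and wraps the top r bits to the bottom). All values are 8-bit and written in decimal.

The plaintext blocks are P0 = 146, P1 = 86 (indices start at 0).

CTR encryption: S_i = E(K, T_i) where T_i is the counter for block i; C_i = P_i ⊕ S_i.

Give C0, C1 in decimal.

C0: T = 120, S = E(K, T) = 79; 146 ⊕ 79 = 221.
C1: T = 121, S = E(K, T) = 207; 86 ⊕ 207 = 153.

C0 = 221, C1 = 153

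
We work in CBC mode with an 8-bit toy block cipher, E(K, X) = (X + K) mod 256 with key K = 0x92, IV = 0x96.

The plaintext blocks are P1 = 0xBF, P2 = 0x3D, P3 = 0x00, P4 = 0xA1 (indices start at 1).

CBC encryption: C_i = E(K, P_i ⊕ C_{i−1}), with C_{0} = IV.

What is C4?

C4 = 0x9D

C1: P1 ⊕ 0x96 = 0x29; E(K, 0x29) = 0xBB.
C2: P2 ⊕ 0xBB = 0x86; E(K, 0x86) = 0x18.
C3: P3 ⊕ 0x18 = 0x18; E(K, 0x18) = 0xAA.
C4: P4 ⊕ 0xAA = 0x0B; E(K, 0x0B) = 0x9D.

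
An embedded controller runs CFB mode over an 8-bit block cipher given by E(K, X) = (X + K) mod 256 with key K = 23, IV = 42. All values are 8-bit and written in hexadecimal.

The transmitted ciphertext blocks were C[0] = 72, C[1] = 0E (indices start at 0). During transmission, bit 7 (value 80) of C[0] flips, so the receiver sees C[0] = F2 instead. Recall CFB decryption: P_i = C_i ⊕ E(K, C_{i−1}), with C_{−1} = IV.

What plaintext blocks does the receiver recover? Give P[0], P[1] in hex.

P[0] = 97, P[1] = 1B

Only C[0] changed, to F2. In CFB, a change in C_i flips the same bit in P_i and garbles P_{i+1}. Decrypting the received ciphertext:
P[0]: E(K, 42) = 65; F2 ⊕ 65 = 97.
P[1]: E(K, F2) = 15; 0E ⊕ 15 = 1B.
Blocks that differ from the original plaintext: P[0], P[1].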